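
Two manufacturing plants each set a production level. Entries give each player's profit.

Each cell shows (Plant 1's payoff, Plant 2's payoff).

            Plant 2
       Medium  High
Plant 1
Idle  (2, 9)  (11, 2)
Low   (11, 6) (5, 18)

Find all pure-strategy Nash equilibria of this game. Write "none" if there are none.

This game has no pure Nash equilibrium.

Mark each player's best response to every combination of opponents' strategies; a profile where every player is best-responding is a pure Nash equilibrium.
Plant 1 against Medium: payoffs 2, 11 → best response Low.
Plant 1 against High: payoffs 11, 5 → best response Idle.
Plant 2 against Idle: payoffs 9, 2 → best response Medium.
Plant 2 against Low: payoffs 6, 18 → best response High.
No profile is a mutual best response for all players.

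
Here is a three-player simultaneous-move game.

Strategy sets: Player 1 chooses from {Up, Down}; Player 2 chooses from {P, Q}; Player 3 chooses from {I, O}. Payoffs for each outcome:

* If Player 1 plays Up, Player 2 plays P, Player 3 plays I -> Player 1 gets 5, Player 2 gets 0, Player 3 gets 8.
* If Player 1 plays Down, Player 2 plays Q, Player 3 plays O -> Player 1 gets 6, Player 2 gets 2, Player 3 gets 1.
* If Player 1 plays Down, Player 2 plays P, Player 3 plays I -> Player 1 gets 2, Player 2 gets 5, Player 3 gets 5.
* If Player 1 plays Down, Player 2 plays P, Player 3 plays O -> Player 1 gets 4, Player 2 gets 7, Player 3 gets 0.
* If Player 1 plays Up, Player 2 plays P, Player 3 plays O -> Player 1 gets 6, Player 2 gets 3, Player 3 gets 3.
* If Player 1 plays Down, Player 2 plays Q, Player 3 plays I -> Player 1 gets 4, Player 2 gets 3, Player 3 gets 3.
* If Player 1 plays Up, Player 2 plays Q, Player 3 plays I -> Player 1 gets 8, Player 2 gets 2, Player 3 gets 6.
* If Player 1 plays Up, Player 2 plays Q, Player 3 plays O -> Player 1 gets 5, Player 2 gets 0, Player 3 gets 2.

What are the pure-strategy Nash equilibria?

Player 1 against (P, I): payoffs 5, 2 → best response Up.
Player 1 against (P, O): payoffs 6, 4 → best response Up.
Player 1 against (Q, I): payoffs 8, 4 → best response Up.
Player 1 against (Q, O): payoffs 5, 6 → best response Down.
Player 2 against (Up, I): payoffs 0, 2 → best response Q.
Player 2 against (Up, O): payoffs 3, 0 → best response P.
Player 2 against (Down, I): payoffs 5, 3 → best response P.
Player 2 against (Down, O): payoffs 7, 2 → best response P.
Player 3 against (Up, P): payoffs 8, 3 → best response I.
Player 3 against (Up, Q): payoffs 6, 2 → best response I.
Player 3 against (Down, P): payoffs 5, 0 → best response I.
Player 3 against (Down, Q): payoffs 3, 1 → best response I.
Mutual best responses: (Up, Q, I).

Pure NE: (Up, Q, I)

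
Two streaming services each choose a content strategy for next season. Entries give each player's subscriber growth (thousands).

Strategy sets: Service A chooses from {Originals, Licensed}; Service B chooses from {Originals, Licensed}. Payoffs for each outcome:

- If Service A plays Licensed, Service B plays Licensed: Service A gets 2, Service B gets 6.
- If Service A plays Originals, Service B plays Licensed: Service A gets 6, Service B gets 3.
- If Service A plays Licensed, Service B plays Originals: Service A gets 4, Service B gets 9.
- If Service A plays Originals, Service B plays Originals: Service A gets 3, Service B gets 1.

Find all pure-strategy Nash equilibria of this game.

(Originals, Licensed), (Licensed, Originals)

Service A against Originals: payoffs 3, 4 → best response Licensed.
Service A against Licensed: payoffs 6, 2 → best response Originals.
Service B against Originals: payoffs 1, 3 → best response Licensed.
Service B against Licensed: payoffs 9, 6 → best response Originals.
Mutual best responses: (Originals, Licensed); (Licensed, Originals).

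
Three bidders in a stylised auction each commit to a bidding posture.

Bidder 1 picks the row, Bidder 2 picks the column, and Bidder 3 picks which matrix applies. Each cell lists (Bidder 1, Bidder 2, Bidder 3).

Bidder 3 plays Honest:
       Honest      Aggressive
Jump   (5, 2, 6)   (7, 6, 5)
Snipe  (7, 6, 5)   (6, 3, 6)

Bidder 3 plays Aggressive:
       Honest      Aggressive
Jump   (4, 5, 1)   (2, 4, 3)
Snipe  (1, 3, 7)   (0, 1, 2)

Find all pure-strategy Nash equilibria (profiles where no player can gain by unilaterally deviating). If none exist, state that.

(Jump, Aggressive, Honest)

Bidder 1 against (Honest, Honest): payoffs 5, 7 → best response Snipe.
Bidder 1 against (Honest, Aggressive): payoffs 4, 1 → best response Jump.
Bidder 1 against (Aggressive, Honest): payoffs 7, 6 → best response Jump.
Bidder 1 against (Aggressive, Aggressive): payoffs 2, 0 → best response Jump.
Bidder 2 against (Jump, Honest): payoffs 2, 6 → best response Aggressive.
Bidder 2 against (Jump, Aggressive): payoffs 5, 4 → best response Honest.
Bidder 2 against (Snipe, Honest): payoffs 6, 3 → best response Honest.
Bidder 2 against (Snipe, Aggressive): payoffs 3, 1 → best response Honest.
Bidder 3 against (Jump, Honest): payoffs 6, 1 → best response Honest.
Bidder 3 against (Jump, Aggressive): payoffs 5, 3 → best response Honest.
Bidder 3 against (Snipe, Honest): payoffs 5, 7 → best response Aggressive.
Bidder 3 against (Snipe, Aggressive): payoffs 6, 2 → best response Honest.
Mutual best responses: (Jump, Aggressive, Honest).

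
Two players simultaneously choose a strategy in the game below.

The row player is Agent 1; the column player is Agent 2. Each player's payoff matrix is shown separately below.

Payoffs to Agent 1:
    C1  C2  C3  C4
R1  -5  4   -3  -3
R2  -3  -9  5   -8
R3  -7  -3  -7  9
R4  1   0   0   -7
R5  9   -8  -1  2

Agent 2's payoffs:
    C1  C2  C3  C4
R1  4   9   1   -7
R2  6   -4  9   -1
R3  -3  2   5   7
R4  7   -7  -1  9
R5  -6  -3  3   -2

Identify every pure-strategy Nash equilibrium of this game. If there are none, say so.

Check each profile: it is a Nash equilibrium iff no player can strictly gain by switching unilaterally.
(R1, C1): Agent 1 can switch to R2 (-5 → -3). Not NE.
(R1, C2): Agent 1 gets 4, best alternative 0; Agent 2 gets 9, best alternative 4. No profitable deviation — NE.
(R1, C3): Agent 1 can switch to R2 (-3 → 5). Not NE.
(R1, C4): Agent 1 can switch to R3 (-3 → 9). Not NE.
(R2, C1): Agent 1 can switch to R4 (-3 → 1). Not NE.
(R2, C2): Agent 1 can switch to R1 (-9 → 4). Not NE.
(R2, C3): Agent 1 gets 5, best alternative 0; Agent 2 gets 9, best alternative 6. No profitable deviation — NE.
(R2, C4): Agent 1 can switch to R1 (-8 → -3). Not NE.
(R3, C1): Agent 1 can switch to R1 (-7 → -5). Not NE.
(R3, C2): Agent 1 can switch to R1 (-3 → 4). Not NE.
(R3, C3): Agent 1 can switch to R1 (-7 → -3). Not NE.
(R3, C4): Agent 1 gets 9, best alternative 2; Agent 2 gets 7, best alternative 5. No profitable deviation — NE.
(R4, C1): Agent 1 can switch to R5 (1 → 9). Not NE.
(R4, C2): Agent 1 can switch to R1 (0 → 4). Not NE.
(R4, C3): Agent 1 can switch to R2 (0 → 5). Not NE.
(The remaining 5 profiles each have a profitable deviation by the same check.)

(R1, C2), (R2, C3), (R3, C4)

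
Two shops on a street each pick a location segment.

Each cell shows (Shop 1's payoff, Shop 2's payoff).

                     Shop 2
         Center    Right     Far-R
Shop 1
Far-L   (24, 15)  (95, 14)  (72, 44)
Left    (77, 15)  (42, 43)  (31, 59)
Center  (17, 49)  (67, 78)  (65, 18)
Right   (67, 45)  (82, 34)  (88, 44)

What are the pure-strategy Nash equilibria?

This game has no pure Nash equilibrium.

Mark each player's best response to every combination of opponents' strategies; a profile where every player is best-responding is a pure Nash equilibrium.
Shop 1 against Center: payoffs 24, 77, 17, 67 → best response Left.
Shop 1 against Right: payoffs 95, 42, 67, 82 → best response Far-L.
Shop 1 against Far-R: payoffs 72, 31, 65, 88 → best response Right.
Shop 2 against Far-L: payoffs 15, 14, 44 → best response Far-R.
Shop 2 against Left: payoffs 15, 43, 59 → best response Far-R.
Shop 2 against Center: payoffs 49, 78, 18 → best response Right.
Shop 2 against Right: payoffs 45, 34, 44 → best response Center.
No profile is a mutual best response for all players.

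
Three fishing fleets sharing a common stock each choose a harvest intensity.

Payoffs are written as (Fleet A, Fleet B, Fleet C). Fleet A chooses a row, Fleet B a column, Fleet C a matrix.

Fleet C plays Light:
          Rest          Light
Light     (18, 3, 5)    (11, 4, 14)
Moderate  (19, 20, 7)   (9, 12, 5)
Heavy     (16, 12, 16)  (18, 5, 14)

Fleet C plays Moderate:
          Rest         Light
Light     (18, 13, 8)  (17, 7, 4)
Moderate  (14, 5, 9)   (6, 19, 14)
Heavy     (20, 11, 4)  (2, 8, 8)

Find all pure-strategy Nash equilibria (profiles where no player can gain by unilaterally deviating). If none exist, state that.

No pure-strategy Nash equilibrium.

For each player, find the best response to each opponent profile; mutual best responses are the pure NE.
Fleet A against (Rest, Light): payoffs 18, 19, 16 → best response Moderate.
Fleet A against (Rest, Moderate): payoffs 18, 14, 20 → best response Heavy.
Fleet A against (Light, Light): payoffs 11, 9, 18 → best response Heavy.
Fleet A against (Light, Moderate): payoffs 17, 6, 2 → best response Light.
Fleet B against (Light, Light): payoffs 3, 4 → best response Light.
Fleet B against (Light, Moderate): payoffs 13, 7 → best response Rest.
Fleet B against (Moderate, Light): payoffs 20, 12 → best response Rest.
Fleet B against (Moderate, Moderate): payoffs 5, 19 → best response Light.
Fleet B against (Heavy, Light): payoffs 12, 5 → best response Rest.
Fleet B against (Heavy, Moderate): payoffs 11, 8 → best response Rest.
Fleet C against (Light, Rest): payoffs 5, 8 → best response Moderate.
Fleet C against (Light, Light): payoffs 14, 4 → best response Light.
Fleet C against (Moderate, Rest): payoffs 7, 9 → best response Moderate.
Fleet C against (Moderate, Light): payoffs 5, 14 → best response Moderate.
Fleet C against (Heavy, Rest): payoffs 16, 4 → best response Light.
Fleet C against (Heavy, Light): payoffs 14, 8 → best response Light.
No profile is a mutual best response for all players.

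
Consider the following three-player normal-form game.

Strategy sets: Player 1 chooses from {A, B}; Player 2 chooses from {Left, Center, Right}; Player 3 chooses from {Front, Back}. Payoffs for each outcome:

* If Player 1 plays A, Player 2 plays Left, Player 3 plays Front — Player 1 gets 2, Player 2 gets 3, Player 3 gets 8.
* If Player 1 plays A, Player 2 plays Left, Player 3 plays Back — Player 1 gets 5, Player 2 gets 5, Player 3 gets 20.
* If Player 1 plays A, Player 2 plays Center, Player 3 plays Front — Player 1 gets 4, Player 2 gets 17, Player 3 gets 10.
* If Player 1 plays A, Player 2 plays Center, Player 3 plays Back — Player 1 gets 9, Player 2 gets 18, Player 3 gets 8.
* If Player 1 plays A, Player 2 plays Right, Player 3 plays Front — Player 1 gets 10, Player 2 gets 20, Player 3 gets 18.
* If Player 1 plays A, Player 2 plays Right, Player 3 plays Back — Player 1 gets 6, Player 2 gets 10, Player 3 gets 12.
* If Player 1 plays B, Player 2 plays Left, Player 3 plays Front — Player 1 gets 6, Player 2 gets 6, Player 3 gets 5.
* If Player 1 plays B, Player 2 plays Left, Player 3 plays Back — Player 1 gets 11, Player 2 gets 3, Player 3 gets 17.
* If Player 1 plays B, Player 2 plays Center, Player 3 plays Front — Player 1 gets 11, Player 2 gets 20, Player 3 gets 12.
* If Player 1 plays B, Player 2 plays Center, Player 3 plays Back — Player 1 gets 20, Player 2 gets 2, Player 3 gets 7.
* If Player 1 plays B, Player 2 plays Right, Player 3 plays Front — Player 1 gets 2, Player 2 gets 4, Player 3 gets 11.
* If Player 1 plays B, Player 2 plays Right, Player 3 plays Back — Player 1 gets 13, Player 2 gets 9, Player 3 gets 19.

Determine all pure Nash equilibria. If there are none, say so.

Player 1 against (Left, Front): payoffs 2, 6 → best response B.
Player 1 against (Left, Back): payoffs 5, 11 → best response B.
Player 1 against (Center, Front): payoffs 4, 11 → best response B.
Player 1 against (Center, Back): payoffs 9, 20 → best response B.
Player 1 against (Right, Front): payoffs 10, 2 → best response A.
Player 1 against (Right, Back): payoffs 6, 13 → best response B.
Player 2 against (A, Front): payoffs 3, 17, 20 → best response Right.
Player 2 against (A, Back): payoffs 5, 18, 10 → best response Center.
Player 2 against (B, Front): payoffs 6, 20, 4 → best response Center.
Player 2 against (B, Back): payoffs 3, 2, 9 → best response Right.
Player 3 against (A, Left): payoffs 8, 20 → best response Back.
Player 3 against (A, Center): payoffs 10, 8 → best response Front.
Player 3 against (A, Right): payoffs 18, 12 → best response Front.
Player 3 against (B, Left): payoffs 5, 17 → best response Back.
Player 3 against (B, Center): payoffs 12, 7 → best response Front.
Player 3 against (B, Right): payoffs 11, 19 → best response Back.
Mutual best responses: (A, Right, Front); (B, Center, Front); (B, Right, Back).

Pure-strategy Nash equilibria: (A, Right, Front), (B, Center, Front), (B, Right, Back)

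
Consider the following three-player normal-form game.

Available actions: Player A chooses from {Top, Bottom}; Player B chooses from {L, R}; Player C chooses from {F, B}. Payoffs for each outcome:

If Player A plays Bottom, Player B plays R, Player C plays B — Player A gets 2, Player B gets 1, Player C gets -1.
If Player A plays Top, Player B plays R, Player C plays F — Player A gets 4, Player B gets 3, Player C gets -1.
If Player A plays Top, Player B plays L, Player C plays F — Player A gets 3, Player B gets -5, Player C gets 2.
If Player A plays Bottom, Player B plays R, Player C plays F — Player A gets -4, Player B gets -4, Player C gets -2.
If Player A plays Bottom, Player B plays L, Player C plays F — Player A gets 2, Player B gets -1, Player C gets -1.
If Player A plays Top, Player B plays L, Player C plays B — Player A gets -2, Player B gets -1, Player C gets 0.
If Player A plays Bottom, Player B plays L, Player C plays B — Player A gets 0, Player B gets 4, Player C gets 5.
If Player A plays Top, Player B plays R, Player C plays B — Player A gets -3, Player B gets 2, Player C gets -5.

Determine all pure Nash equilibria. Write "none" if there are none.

Mark each player's best response to every combination of opponents' strategies; a profile where every player is best-responding is a pure Nash equilibrium.
Player A against (L, F): payoffs 3, 2 → best response Top.
Player A against (L, B): payoffs -2, 0 → best response Bottom.
Player A against (R, F): payoffs 4, -4 → best response Top.
Player A against (R, B): payoffs -3, 2 → best response Bottom.
Player B against (Top, F): payoffs -5, 3 → best response R.
Player B against (Top, B): payoffs -1, 2 → best response R.
Player B against (Bottom, F): payoffs -1, -4 → best response L.
Player B against (Bottom, B): payoffs 4, 1 → best response L.
Player C against (Top, L): payoffs 2, 0 → best response F.
Player C against (Top, R): payoffs -1, -5 → best response F.
Player C against (Bottom, L): payoffs -1, 5 → best response B.
Player C against (Bottom, R): payoffs -2, -1 → best response B.
Mutual best responses: (Top, R, F); (Bottom, L, B).

The pure Nash equilibria are (Top, R, F), (Bottom, L, B).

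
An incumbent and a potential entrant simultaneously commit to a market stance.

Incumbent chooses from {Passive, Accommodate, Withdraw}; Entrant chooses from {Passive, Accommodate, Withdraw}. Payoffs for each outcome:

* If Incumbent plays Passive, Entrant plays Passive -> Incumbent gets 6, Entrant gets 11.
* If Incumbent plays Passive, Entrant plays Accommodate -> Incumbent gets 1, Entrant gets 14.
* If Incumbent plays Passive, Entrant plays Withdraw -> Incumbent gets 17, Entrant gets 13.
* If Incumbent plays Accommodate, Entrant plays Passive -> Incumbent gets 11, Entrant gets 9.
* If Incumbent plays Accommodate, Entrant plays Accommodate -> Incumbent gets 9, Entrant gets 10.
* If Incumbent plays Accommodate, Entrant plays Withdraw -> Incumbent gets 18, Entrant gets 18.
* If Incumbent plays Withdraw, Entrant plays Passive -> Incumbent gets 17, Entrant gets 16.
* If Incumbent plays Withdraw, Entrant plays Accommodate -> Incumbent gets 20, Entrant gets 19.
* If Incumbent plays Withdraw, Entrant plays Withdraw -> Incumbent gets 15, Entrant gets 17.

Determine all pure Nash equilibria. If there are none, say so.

Incumbent against Passive: payoffs 6, 11, 17 → best response Withdraw.
Incumbent against Accommodate: payoffs 1, 9, 20 → best response Withdraw.
Incumbent against Withdraw: payoffs 17, 18, 15 → best response Accommodate.
Entrant against Passive: payoffs 11, 14, 13 → best response Accommodate.
Entrant against Accommodate: payoffs 9, 10, 18 → best response Withdraw.
Entrant against Withdraw: payoffs 16, 19, 17 → best response Accommodate.
Mutual best responses: (Accommodate, Withdraw); (Withdraw, Accommodate).

Pure-strategy Nash equilibria: (Accommodate, Withdraw) and (Withdraw, Accommodate)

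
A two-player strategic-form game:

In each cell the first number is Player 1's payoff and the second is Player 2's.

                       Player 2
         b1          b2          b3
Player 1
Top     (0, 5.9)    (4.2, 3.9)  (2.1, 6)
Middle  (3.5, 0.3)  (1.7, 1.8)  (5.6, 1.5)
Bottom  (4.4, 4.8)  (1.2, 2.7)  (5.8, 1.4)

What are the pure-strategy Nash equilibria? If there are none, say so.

Mark each player's best response to every combination of opponents' strategies; a profile where every player is best-responding is a pure Nash equilibrium.
Player 1 against b1: payoffs 0, 3.5, 4.4 → best response Bottom.
Player 1 against b2: payoffs 4.2, 1.7, 1.2 → best response Top.
Player 1 against b3: payoffs 2.1, 5.6, 5.8 → best response Bottom.
Player 2 against Top: payoffs 5.9, 3.9, 6 → best response b3.
Player 2 against Middle: payoffs 0.3, 1.8, 1.5 → best response b2.
Player 2 against Bottom: payoffs 4.8, 2.7, 1.4 → best response b1.
Mutual best responses: (Bottom, b1).

(Bottom, b1)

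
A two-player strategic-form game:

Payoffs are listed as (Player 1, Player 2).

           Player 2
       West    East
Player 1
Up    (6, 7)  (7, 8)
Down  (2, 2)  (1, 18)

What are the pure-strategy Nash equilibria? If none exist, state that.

Pure NE: (Up, East)

Player 1 against West: payoffs 6, 2 → best response Up.
Player 1 against East: payoffs 7, 1 → best response Up.
Player 2 against Up: payoffs 7, 8 → best response East.
Player 2 against Down: payoffs 2, 18 → best response East.
Mutual best responses: (Up, East).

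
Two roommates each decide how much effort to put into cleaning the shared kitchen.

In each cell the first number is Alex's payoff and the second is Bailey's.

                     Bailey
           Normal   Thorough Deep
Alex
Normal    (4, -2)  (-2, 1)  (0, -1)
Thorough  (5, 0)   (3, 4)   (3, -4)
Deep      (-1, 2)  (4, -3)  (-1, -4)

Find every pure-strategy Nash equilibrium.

Alex against Normal: payoffs 4, 5, -1 → best response Thorough.
Alex against Thorough: payoffs -2, 3, 4 → best response Deep.
Alex against Deep: payoffs 0, 3, -1 → best response Thorough.
Bailey against Normal: payoffs -2, 1, -1 → best response Thorough.
Bailey against Thorough: payoffs 0, 4, -4 → best response Thorough.
Bailey against Deep: payoffs 2, -3, -4 → best response Normal.
No profile is a mutual best response for all players.

No pure-strategy Nash equilibrium.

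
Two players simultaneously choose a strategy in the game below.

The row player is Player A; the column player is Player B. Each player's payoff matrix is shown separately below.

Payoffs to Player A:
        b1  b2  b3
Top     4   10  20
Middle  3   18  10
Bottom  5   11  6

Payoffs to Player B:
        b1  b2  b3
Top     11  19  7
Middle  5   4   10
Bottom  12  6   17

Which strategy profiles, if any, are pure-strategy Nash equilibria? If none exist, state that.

Mark each player's best response to every combination of opponents' strategies; a profile where every player is best-responding is a pure Nash equilibrium.
Player A against b1: payoffs 4, 3, 5 → best response Bottom.
Player A against b2: payoffs 10, 18, 11 → best response Middle.
Player A against b3: payoffs 20, 10, 6 → best response Top.
Player B against Top: payoffs 11, 19, 7 → best response b2.
Player B against Middle: payoffs 5, 4, 10 → best response b3.
Player B against Bottom: payoffs 12, 6, 17 → best response b3.
No profile is a mutual best response for all players.

There is no pure-strategy Nash equilibrium.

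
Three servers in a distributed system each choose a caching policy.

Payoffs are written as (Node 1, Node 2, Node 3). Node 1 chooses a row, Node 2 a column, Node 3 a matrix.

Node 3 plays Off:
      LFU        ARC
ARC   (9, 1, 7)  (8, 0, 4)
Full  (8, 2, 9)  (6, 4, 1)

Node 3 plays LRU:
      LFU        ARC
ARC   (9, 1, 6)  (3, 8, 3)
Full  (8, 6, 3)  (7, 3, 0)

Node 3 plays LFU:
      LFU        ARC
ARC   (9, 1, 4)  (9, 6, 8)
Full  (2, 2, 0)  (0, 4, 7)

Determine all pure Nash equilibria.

Node 1 against (LFU, Off): payoffs 9, 8 → best response ARC.
Node 1 against (LFU, LRU): payoffs 9, 8 → best response ARC.
Node 1 against (LFU, LFU): payoffs 9, 2 → best response ARC.
Node 1 against (ARC, Off): payoffs 8, 6 → best response ARC.
Node 1 against (ARC, LRU): payoffs 3, 7 → best response Full.
Node 1 against (ARC, LFU): payoffs 9, 0 → best response ARC.
Node 2 against (ARC, Off): payoffs 1, 0 → best response LFU.
Node 2 against (ARC, LRU): payoffs 1, 8 → best response ARC.
Node 2 against (ARC, LFU): payoffs 1, 6 → best response ARC.
Node 2 against (Full, Off): payoffs 2, 4 → best response ARC.
Node 2 against (Full, LRU): payoffs 6, 3 → best response LFU.
Node 2 against (Full, LFU): payoffs 2, 4 → best response ARC.
Node 3 against (ARC, LFU): payoffs 7, 6, 4 → best response Off.
Node 3 against (ARC, ARC): payoffs 4, 3, 8 → best response LFU.
Node 3 against (Full, LFU): payoffs 9, 3, 0 → best response Off.
Node 3 against (Full, ARC): payoffs 1, 0, 7 → best response LFU.
Mutual best responses: (ARC, LFU, Off); (ARC, ARC, LFU).

(ARC, LFU, Off) and (ARC, ARC, LFU)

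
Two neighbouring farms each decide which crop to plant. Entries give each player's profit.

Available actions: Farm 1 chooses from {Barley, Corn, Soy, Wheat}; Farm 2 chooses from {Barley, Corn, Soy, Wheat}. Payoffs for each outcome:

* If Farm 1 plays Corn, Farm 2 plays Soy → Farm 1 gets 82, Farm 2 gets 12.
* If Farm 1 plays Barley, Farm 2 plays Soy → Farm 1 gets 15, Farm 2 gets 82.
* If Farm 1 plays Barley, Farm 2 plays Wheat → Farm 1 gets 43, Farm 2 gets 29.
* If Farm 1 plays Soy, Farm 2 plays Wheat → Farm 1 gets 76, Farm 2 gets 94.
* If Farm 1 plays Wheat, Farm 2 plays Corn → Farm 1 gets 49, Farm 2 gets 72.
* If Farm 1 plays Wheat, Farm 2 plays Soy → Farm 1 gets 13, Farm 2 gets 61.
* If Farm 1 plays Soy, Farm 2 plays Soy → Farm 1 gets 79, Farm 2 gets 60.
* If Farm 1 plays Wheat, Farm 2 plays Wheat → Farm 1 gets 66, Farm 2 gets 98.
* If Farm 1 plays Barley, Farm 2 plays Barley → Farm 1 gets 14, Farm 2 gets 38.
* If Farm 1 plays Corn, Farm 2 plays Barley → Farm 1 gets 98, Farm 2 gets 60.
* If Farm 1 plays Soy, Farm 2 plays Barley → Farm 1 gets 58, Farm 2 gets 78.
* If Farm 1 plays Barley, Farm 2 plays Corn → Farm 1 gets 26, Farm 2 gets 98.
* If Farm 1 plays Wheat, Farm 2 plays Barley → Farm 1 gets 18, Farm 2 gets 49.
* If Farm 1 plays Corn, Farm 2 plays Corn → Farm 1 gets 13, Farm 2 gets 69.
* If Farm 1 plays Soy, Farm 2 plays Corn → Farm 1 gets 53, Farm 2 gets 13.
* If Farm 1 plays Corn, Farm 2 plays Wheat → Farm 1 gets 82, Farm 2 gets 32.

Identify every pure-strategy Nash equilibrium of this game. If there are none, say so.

none

For each strategy profile, look for a profitable unilateral deviation.
(Barley, Barley): Farm 1 can switch to Corn (14 → 98). Not NE.
(Barley, Corn): Farm 1 can switch to Soy (26 → 53). Not NE.
(Barley, Soy): Farm 1 can switch to Corn (15 → 82). Not NE.
(Barley, Wheat): Farm 1 can switch to Corn (43 → 82). Not NE.
(Corn, Barley): Farm 2 can switch to Corn (60 → 69). Not NE.
(Corn, Corn): Farm 1 can switch to Barley (13 → 26). Not NE.
(Corn, Soy): Farm 2 can switch to Barley (12 → 60). Not NE.
(Corn, Wheat): Farm 2 can switch to Barley (32 → 60). Not NE.
(Soy, Barley): Farm 1 can switch to Corn (58 → 98). Not NE.
(Soy, Corn): Farm 2 can switch to Barley (13 → 78). Not NE.
(The remaining 6 profiles each have a profitable deviation by the same check.)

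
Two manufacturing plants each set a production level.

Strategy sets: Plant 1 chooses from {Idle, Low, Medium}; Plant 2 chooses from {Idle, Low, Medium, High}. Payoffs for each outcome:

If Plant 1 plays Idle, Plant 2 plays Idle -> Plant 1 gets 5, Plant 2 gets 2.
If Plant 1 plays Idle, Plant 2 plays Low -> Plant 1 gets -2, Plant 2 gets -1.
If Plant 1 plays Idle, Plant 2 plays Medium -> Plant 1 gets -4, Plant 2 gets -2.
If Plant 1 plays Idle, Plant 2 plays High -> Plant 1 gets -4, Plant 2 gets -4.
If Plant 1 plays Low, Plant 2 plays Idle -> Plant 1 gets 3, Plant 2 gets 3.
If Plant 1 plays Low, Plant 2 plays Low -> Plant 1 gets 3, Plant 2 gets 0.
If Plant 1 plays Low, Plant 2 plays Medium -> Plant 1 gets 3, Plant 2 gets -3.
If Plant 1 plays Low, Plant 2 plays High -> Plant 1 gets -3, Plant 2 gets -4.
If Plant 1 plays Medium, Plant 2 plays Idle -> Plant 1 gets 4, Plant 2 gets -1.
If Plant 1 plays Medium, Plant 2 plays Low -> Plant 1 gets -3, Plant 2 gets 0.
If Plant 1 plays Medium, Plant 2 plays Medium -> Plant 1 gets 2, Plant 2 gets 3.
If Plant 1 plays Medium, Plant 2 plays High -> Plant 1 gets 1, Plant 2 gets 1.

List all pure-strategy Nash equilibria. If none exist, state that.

Plant 1 against Idle: payoffs 5, 3, 4 → best response Idle.
Plant 1 against Low: payoffs -2, 3, -3 → best response Low.
Plant 1 against Medium: payoffs -4, 3, 2 → best response Low.
Plant 1 against High: payoffs -4, -3, 1 → best response Medium.
Plant 2 against Idle: payoffs 2, -1, -2, -4 → best response Idle.
Plant 2 against Low: payoffs 3, 0, -3, -4 → best response Idle.
Plant 2 against Medium: payoffs -1, 0, 3, 1 → best response Medium.
Mutual best responses: (Idle, Idle).

Pure NE: (Idle, Idle)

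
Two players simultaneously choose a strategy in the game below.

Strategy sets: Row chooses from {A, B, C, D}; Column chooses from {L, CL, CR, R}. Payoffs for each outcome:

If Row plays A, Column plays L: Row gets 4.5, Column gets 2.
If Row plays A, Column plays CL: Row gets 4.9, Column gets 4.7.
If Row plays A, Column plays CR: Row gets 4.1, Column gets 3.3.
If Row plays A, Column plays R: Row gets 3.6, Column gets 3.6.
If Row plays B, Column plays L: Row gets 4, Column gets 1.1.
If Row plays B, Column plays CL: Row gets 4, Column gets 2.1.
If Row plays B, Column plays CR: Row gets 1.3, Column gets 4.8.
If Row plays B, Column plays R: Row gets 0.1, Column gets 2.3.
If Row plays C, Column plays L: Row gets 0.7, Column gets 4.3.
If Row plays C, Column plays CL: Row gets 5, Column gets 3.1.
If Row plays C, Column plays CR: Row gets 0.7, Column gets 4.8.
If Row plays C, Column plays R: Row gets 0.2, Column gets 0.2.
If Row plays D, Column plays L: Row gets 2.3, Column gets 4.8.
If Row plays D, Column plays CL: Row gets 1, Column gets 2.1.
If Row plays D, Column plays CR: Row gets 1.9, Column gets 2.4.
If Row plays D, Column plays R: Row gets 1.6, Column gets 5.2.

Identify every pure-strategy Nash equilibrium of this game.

This game has no pure Nash equilibrium.

Row against L: payoffs 4.5, 4, 0.7, 2.3 → best response A.
Row against CL: payoffs 4.9, 4, 5, 1 → best response C.
Row against CR: payoffs 4.1, 1.3, 0.7, 1.9 → best response A.
Row against R: payoffs 3.6, 0.1, 0.2, 1.6 → best response A.
Column against A: payoffs 2, 4.7, 3.3, 3.6 → best response CL.
Column against B: payoffs 1.1, 2.1, 4.8, 2.3 → best response CR.
Column against C: payoffs 4.3, 3.1, 4.8, 0.2 → best response CR.
Column against D: payoffs 4.8, 2.1, 2.4, 5.2 → best response R.
No profile is a mutual best response for all players.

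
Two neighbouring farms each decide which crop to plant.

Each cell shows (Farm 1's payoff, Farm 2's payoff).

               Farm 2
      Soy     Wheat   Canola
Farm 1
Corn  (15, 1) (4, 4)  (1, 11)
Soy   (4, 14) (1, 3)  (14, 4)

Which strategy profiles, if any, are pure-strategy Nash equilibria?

Farm 1 against Soy: payoffs 15, 4 → best response Corn.
Farm 1 against Wheat: payoffs 4, 1 → best response Corn.
Farm 1 against Canola: payoffs 1, 14 → best response Soy.
Farm 2 against Corn: payoffs 1, 4, 11 → best response Canola.
Farm 2 against Soy: payoffs 14, 3, 4 → best response Soy.
No profile is a mutual best response for all players.

This game has no pure Nash equilibrium.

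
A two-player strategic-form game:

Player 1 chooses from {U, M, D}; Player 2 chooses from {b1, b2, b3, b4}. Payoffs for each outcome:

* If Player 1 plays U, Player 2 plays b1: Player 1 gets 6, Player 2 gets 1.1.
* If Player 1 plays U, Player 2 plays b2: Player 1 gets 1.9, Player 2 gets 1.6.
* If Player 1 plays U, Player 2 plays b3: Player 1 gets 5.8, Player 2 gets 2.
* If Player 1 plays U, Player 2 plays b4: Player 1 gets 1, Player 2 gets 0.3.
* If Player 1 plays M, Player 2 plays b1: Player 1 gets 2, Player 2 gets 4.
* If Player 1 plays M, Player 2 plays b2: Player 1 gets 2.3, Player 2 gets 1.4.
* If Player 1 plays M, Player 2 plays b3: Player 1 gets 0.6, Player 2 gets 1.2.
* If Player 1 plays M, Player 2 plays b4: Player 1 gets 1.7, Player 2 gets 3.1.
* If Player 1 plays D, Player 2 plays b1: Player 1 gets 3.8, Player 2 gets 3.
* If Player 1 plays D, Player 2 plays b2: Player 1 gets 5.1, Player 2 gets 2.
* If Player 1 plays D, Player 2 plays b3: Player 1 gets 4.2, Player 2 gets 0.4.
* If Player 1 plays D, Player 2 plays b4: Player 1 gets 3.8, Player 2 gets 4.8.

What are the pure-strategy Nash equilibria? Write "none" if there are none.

(U, b1): Player 2 can switch to b2 (1.1 → 1.6). Not NE.
(U, b2): Player 1 can switch to M (1.9 → 2.3). Not NE.
(U, b3): Player 1 gets 5.8, best alternative 4.2; Player 2 gets 2, best alternative 1.6. No profitable deviation — NE.
(U, b4): Player 1 can switch to M (1 → 1.7). Not NE.
(M, b1): Player 1 can switch to U (2 → 6). Not NE.
(M, b2): Player 1 can switch to D (2.3 → 5.1). Not NE.
(M, b3): Player 1 can switch to U (0.6 → 5.8). Not NE.
(M, b4): Player 1 can switch to D (1.7 → 3.8). Not NE.
(D, b1): Player 1 can switch to U (3.8 → 6). Not NE.
(D, b2): Player 2 can switch to b1 (2 → 3). Not NE.
(D, b3): Player 1 can switch to U (4.2 → 5.8). Not NE.
(D, b4): Player 1 gets 3.8, best alternative 1.7; Player 2 gets 4.8, best alternative 3. No profitable deviation — NE.

Pure-strategy Nash equilibria: (U, b3), (D, b4)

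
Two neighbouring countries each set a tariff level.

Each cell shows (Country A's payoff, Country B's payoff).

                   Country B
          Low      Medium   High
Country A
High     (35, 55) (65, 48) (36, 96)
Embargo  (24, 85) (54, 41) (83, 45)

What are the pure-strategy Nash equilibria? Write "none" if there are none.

Country A against Low: payoffs 35, 24 → best response High.
Country A against Medium: payoffs 65, 54 → best response High.
Country A against High: payoffs 36, 83 → best response Embargo.
Country B against High: payoffs 55, 48, 96 → best response High.
Country B against Embargo: payoffs 85, 41, 45 → best response Low.
No profile is a mutual best response for all players.

There is no pure-strategy Nash equilibrium.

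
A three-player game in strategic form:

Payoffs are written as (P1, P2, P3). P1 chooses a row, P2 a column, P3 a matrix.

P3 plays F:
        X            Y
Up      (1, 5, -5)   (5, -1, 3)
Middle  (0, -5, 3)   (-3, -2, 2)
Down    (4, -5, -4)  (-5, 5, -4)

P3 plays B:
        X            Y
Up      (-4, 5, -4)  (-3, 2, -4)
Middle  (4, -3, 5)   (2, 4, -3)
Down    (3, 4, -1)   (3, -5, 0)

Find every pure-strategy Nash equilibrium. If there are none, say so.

For each player, find the best response to each opponent profile; mutual best responses are the pure NE.
P1 against (X, F): payoffs 1, 0, 4 → best response Down.
P1 against (X, B): payoffs -4, 4, 3 → best response Middle.
P1 against (Y, F): payoffs 5, -3, -5 → best response Up.
P1 against (Y, B): payoffs -3, 2, 3 → best response Down.
P2 against (Up, F): payoffs 5, -1 → best response X.
P2 against (Up, B): payoffs 5, 2 → best response X.
P2 against (Middle, F): payoffs -5, -2 → best response Y.
P2 against (Middle, B): payoffs -3, 4 → best response Y.
P2 against (Down, F): payoffs -5, 5 → best response Y.
P2 against (Down, B): payoffs 4, -5 → best response X.
P3 against (Up, X): payoffs -5, -4 → best response B.
P3 against (Up, Y): payoffs 3, -4 → best response F.
P3 against (Middle, X): payoffs 3, 5 → best response B.
P3 against (Middle, Y): payoffs 2, -3 → best response F.
P3 against (Down, X): payoffs -4, -1 → best response B.
P3 against (Down, Y): payoffs -4, 0 → best response B.
No profile is a mutual best response for all players.

This game has no pure Nash equilibrium.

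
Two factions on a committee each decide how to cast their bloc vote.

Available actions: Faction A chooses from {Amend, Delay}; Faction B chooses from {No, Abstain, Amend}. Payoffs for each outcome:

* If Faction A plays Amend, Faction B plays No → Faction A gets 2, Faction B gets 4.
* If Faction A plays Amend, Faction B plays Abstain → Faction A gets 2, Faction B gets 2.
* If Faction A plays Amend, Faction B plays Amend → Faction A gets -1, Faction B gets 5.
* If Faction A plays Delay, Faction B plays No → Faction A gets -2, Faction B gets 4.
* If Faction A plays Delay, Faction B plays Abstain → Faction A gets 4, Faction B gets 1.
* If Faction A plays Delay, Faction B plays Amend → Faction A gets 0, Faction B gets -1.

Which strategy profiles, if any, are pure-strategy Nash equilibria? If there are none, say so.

Faction A against No: payoffs 2, -2 → best response Amend.
Faction A against Abstain: payoffs 2, 4 → best response Delay.
Faction A against Amend: payoffs -1, 0 → best response Delay.
Faction B against Amend: payoffs 4, 2, 5 → best response Amend.
Faction B against Delay: payoffs 4, 1, -1 → best response No.
No profile is a mutual best response for all players.

No pure-strategy Nash equilibrium.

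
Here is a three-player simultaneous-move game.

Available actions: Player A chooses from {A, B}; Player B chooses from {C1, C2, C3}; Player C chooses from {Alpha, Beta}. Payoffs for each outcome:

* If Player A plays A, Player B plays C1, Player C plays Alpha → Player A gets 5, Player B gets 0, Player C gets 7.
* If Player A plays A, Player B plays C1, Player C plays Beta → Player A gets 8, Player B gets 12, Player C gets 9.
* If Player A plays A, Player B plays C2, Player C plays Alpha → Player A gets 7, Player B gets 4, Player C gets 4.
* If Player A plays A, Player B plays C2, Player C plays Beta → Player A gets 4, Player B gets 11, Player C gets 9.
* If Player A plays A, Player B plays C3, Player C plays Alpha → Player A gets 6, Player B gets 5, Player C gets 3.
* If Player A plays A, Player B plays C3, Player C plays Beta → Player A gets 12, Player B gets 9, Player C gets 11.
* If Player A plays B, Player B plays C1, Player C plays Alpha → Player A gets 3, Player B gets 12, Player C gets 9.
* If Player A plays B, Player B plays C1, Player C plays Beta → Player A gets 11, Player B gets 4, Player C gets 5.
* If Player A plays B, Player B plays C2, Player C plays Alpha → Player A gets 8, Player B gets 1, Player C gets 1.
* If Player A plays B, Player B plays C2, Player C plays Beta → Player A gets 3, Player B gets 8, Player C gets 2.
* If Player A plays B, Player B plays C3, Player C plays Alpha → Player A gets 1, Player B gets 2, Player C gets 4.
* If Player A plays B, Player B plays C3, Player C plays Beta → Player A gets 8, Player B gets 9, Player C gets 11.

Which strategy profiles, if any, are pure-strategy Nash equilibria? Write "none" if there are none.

none

(A, C1, Alpha): Player B can switch to C2 (0 → 4). Not NE.
(A, C1, Beta): Player A can switch to B (8 → 11). Not NE.
(A, C2, Alpha): Player A can switch to B (7 → 8). Not NE.
(A, C2, Beta): Player B can switch to C1 (11 → 12). Not NE.
(A, C3, Alpha): Player C can switch to Beta (3 → 11). Not NE.
(A, C3, Beta): Player B can switch to C1 (9 → 12). Not NE.
(The remaining 6 profiles each have a profitable deviation by the same check.)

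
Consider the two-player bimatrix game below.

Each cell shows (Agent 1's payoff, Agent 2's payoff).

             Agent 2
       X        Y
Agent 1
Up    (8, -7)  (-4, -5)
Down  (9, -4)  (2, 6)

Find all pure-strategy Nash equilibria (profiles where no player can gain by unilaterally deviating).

(Up, X): Agent 1 can switch to Down (8 → 9). Not NE.
(Up, Y): Agent 1 can switch to Down (-4 → 2). Not NE.
(Down, X): Agent 2 can switch to Y (-4 → 6). Not NE.
(Down, Y): Agent 1 gets 2, best alternative -4; Agent 2 gets 6, best alternative -4. No profitable deviation — NE.

Pure NE: (Down, Y)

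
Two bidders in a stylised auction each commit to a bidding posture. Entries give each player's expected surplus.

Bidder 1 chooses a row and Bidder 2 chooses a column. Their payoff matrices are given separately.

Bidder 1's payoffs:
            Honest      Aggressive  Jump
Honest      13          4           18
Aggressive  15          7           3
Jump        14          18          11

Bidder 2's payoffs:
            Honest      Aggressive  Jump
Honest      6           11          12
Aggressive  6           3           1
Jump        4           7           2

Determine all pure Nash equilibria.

Bidder 1 against Honest: payoffs 13, 15, 14 → best response Aggressive.
Bidder 1 against Aggressive: payoffs 4, 7, 18 → best response Jump.
Bidder 1 against Jump: payoffs 18, 3, 11 → best response Honest.
Bidder 2 against Honest: payoffs 6, 11, 12 → best response Jump.
Bidder 2 against Aggressive: payoffs 6, 3, 1 → best response Honest.
Bidder 2 against Jump: payoffs 4, 7, 2 → best response Aggressive.
Mutual best responses: (Honest, Jump); (Aggressive, Honest); (Jump, Aggressive).

Pure-strategy Nash equilibria: (Honest, Jump) and (Aggressive, Honest) and (Jump, Aggressive)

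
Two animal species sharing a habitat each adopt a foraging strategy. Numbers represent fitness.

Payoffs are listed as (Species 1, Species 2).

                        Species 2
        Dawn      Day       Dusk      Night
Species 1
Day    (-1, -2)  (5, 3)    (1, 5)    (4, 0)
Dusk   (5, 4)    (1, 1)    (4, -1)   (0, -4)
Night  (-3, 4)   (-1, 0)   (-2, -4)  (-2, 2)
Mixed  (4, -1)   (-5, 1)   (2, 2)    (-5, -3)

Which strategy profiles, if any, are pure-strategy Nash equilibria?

(Dusk, Dawn)

Species 1 against Dawn: payoffs -1, 5, -3, 4 → best response Dusk.
Species 1 against Day: payoffs 5, 1, -1, -5 → best response Day.
Species 1 against Dusk: payoffs 1, 4, -2, 2 → best response Dusk.
Species 1 against Night: payoffs 4, 0, -2, -5 → best response Day.
Species 2 against Day: payoffs -2, 3, 5, 0 → best response Dusk.
Species 2 against Dusk: payoffs 4, 1, -1, -4 → best response Dawn.
Species 2 against Night: payoffs 4, 0, -4, 2 → best response Dawn.
Species 2 against Mixed: payoffs -1, 1, 2, -3 → best response Dusk.
Mutual best responses: (Dusk, Dawn).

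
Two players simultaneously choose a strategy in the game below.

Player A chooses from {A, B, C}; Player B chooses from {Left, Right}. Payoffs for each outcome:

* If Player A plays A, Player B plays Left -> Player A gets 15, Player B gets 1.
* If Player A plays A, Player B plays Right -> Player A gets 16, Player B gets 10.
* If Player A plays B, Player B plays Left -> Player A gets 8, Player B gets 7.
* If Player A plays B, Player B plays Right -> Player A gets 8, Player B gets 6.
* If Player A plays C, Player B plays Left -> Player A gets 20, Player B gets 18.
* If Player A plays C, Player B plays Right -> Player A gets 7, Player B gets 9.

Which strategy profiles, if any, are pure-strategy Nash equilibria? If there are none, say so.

Player A against Left: payoffs 15, 8, 20 → best response C.
Player A against Right: payoffs 16, 8, 7 → best response A.
Player B against A: payoffs 1, 10 → best response Right.
Player B against B: payoffs 7, 6 → best response Left.
Player B against C: payoffs 18, 9 → best response Left.
Mutual best responses: (A, Right); (C, Left).

(A, Right) and (C, Left)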